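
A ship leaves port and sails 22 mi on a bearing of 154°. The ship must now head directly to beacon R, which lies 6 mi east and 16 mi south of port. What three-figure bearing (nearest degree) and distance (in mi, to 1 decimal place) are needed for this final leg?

Leg 1 (154°, 22 mi): east 22 sin 154° = 9.64, north 22 cos 154° = -19.77
Current position: (9.64, -19.77). Target: (6, -16). Remaining: Δeast = -3.64, Δnorth = 3.77.
Bearing = atan2(-3.64, 3.77) mod 360° = 316.00°; distance = √((-3.64)² + (3.77)²) = 5.246 mi.

316°, 5.2 mi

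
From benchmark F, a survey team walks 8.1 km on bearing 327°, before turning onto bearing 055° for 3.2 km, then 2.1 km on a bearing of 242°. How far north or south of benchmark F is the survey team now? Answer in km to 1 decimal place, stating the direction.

7.6 km north

Leg 1 (327°, 8.1 km): east 8.1 sin 327° = -4.41, north 8.1 cos 327° = 6.79
Leg 2 (055°, 3.2 km): east 3.2 sin 55° = 2.62, north 3.2 cos 55° = 1.84
Leg 3 (242°, 2.1 km): east 2.1 sin 242° = -1.85, north 2.1 cos 242° = -0.99
Net north component: 7.64 km.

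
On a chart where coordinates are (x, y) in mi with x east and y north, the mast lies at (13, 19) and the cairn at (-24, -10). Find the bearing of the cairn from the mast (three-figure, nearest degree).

Δeast = -24 − 13 = -37.00; Δnorth = -10 − 19 = -29.00.
Bearing = atan2(Δeast, Δnorth) mod 360° = 231.91° ≈ 232°.

232°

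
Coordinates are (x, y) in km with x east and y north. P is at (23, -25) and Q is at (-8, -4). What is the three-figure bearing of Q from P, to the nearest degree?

304°

Δeast = -8 − 23 = -31.00; Δnorth = -4 − -25 = 21.00.
Bearing = atan2(Δeast, Δnorth) mod 360° = 304.11° ≈ 304°.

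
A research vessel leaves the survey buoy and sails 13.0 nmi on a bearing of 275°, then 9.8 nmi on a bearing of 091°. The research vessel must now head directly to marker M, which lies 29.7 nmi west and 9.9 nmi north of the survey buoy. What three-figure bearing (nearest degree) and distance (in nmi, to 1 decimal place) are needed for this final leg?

289°, 28.0 nmi

Leg 1 (275°, 13.0 nmi): east 13.0 sin 275° = -12.95, north 13.0 cos 275° = 1.13
Leg 2 (091°, 9.8 nmi): east 9.8 sin 91° = 9.80, north 9.8 cos 91° = -0.17
Current position: (-3.15, 0.96). Target: (-29.7, 9.9). Remaining: Δeast = -26.55, Δnorth = 8.94.
Bearing = atan2(-26.55, 8.94) mod 360° = 288.61°; distance = √((-26.55)² + (8.94)²) = 28.012 nmi.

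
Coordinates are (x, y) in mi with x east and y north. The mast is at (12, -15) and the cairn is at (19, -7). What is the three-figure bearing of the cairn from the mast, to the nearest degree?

041°

Δeast = 19 − 12 = 7.00; Δnorth = -7 − -15 = 8.00.
Bearing = atan2(Δeast, Δnorth) mod 360° = 41.19° ≈ 041°.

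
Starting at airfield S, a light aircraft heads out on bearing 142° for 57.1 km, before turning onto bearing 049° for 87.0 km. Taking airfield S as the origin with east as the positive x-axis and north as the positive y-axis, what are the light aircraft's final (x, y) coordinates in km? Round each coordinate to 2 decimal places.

Leg 1 (142°, 57.1 km): east 57.1 sin 142° = 35.15, north 57.1 cos 142° = -45.00
Leg 2 (049°, 87.0 km): east 87.0 sin 49° = 65.66, north 87.0 cos 49° = 57.08
Summing: 100.81 km east, 12.08 km north → (100.81, 12.08).

(100.81, 12.08)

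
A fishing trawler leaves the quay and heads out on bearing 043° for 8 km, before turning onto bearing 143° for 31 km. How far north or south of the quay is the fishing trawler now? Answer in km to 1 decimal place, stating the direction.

Leg 1 (043°, 8 km): east 8 sin 43° = 5.46, north 8 cos 43° = 5.85
Leg 2 (143°, 31 km): east 31 sin 143° = 18.66, north 31 cos 143° = -24.76
Net north component: -18.91 km.

18.9 km south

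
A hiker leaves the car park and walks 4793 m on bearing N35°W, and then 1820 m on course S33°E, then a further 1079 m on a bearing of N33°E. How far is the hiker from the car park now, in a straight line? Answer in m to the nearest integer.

Leg 1 (N35°W, 4793 m): east 4793 sin 325° = -2749.15, north 4793 cos 325° = 3926.20
Leg 2 (S33°E, 1820 m): east 1820 sin 147° = 991.24, north 1820 cos 147° = -1526.38
Leg 3 (N33°E, 1079 m): east 1079 sin 33° = 587.67, north 1079 cos 33° = 904.93
Net: -1170.24 east, 3304.74 north. Distance = √((-1170.24)² + (3304.74)²) = 3505.821 m.

3506 m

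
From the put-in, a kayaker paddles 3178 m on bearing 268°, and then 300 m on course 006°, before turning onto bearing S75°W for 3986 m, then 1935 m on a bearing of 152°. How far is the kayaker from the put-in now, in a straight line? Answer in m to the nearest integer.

6600 m

Leg 1 (268°, 3178 m): east 3178 sin 268° = -3176.06, north 3178 cos 268° = -110.91
Leg 2 (006°, 300 m): east 300 sin 6° = 31.36, north 300 cos 6° = 298.36
Leg 3 (S75°W, 3986 m): east 3986 sin 255° = -3850.18, north 3986 cos 255° = -1031.65
Leg 4 (152°, 1935 m): east 1935 sin 152° = 908.43, north 1935 cos 152° = -1708.50
Net: -6086.46 east, -2552.71 north. Distance = √((-6086.46)² + (-2552.71)²) = 6600.099 m.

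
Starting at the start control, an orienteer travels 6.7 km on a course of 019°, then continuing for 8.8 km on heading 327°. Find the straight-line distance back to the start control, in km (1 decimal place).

Leg 1 (019°, 6.7 km): east 6.7 sin 19° = 2.18, north 6.7 cos 19° = 6.33
Leg 2 (327°, 8.8 km): east 8.8 sin 327° = -4.79, north 8.8 cos 327° = 7.38
Net: -2.61 east, 13.72 north. Distance = √((-2.61)² + (13.72)²) = 13.962 km.

14.0 km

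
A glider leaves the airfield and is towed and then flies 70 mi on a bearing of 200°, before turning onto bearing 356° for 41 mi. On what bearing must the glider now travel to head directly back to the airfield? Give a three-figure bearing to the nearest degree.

Leg 1 (200°, 70 mi): east 70 sin 200° = -23.94, north 70 cos 200° = -65.78
Leg 2 (356°, 41 mi): east 41 sin 356° = -2.86, north 41 cos 356° = 40.90
Net displacement: -26.80 east, -24.88 north. Direction back to start is (26.80, 24.88): bearing = atan2(26.80, 24.88) mod 360° = 47.13° ≈ 047°.

047°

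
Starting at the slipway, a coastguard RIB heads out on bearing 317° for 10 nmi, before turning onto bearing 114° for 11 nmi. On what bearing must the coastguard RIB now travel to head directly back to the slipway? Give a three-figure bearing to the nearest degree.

229°

Leg 1 (317°, 10 nmi): east 10 sin 317° = -6.82, north 10 cos 317° = 7.31
Leg 2 (114°, 11 nmi): east 11 sin 114° = 10.05, north 11 cos 114° = -4.47
Net displacement: 3.23 east, 2.84 north. Direction back to start is (-3.23, -2.84): bearing = atan2(-3.23, -2.84) mod 360° = 228.67° ≈ 229°.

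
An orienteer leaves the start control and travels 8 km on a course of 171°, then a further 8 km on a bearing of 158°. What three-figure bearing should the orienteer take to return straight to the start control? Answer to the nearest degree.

344°

Leg 1 (171°, 8 km): east 8 sin 171° = 1.25, north 8 cos 171° = -7.90
Leg 2 (158°, 8 km): east 8 sin 158° = 3.00, north 8 cos 158° = -7.42
Net displacement: 4.25 east, -15.32 north. Direction back to start is (-4.25, 15.32): bearing = atan2(-4.25, 15.32) mod 360° = 344.50° ≈ 344°.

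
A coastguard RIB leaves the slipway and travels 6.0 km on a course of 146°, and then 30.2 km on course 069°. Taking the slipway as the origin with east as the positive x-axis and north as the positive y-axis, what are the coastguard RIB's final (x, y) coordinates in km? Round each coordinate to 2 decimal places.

(31.55, 5.85)

Leg 1 (146°, 6.0 km): east 6.0 sin 146° = 3.36, north 6.0 cos 146° = -4.97
Leg 2 (069°, 30.2 km): east 30.2 sin 69° = 28.19, north 30.2 cos 69° = 10.82
Summing: 31.55 km east, 5.85 km north → (31.55, 5.85).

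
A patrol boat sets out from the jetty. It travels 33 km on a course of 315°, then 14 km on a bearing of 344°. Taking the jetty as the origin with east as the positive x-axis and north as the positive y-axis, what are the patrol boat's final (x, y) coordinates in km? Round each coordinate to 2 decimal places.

(-27.19, 36.79)

Leg 1 (315°, 33 km): east 33 sin 315° = -23.33, north 33 cos 315° = 23.33
Leg 2 (344°, 14 km): east 14 sin 344° = -3.86, north 14 cos 344° = 13.46
Summing: -27.19 km east, 36.79 km north → (-27.19, 36.79).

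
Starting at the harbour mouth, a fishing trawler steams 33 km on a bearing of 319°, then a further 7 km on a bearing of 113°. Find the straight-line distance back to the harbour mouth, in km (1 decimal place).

26.9 km

Leg 1 (319°, 33 km): east 33 sin 319° = -21.65, north 33 cos 319° = 24.91
Leg 2 (113°, 7 km): east 7 sin 113° = 6.44, north 7 cos 113° = -2.74
Net: -15.21 east, 22.17 north. Distance = √((-15.21)² + (22.17)²) = 26.884 km.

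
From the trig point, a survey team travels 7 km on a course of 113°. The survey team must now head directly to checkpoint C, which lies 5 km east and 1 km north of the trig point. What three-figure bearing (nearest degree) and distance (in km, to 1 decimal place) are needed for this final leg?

Leg 1 (113°, 7 km): east 7 sin 113° = 6.44, north 7 cos 113° = -2.74
Current position: (6.44, -2.74). Target: (5, 1). Remaining: Δeast = -1.44, Δnorth = 3.74.
Bearing = atan2(-1.44, 3.74) mod 360° = 338.87°; distance = √((-1.44)² + (3.74)²) = 4.004 km.

339°, 4.0 km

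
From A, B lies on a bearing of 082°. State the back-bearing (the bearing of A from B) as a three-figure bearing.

Back-bearing = 082° + 180° = 262°.

262°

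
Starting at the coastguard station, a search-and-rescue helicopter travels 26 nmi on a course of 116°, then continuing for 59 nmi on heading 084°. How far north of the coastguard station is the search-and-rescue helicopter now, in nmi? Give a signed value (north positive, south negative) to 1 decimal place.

-5.2 nmi

Leg 1 (116°, 26 nmi): east 26 sin 116° = 23.37, north 26 cos 116° = -11.40
Leg 2 (084°, 59 nmi): east 59 sin 84° = 58.68, north 59 cos 84° = 6.17
Net north component: -5.23 nmi.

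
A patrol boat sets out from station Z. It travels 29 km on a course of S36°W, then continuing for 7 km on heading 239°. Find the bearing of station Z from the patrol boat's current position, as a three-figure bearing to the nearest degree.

Leg 1 (S36°W, 29 km): east 29 sin 216° = -17.05, north 29 cos 216° = -23.46
Leg 2 (239°, 7 km): east 7 sin 239° = -6.00, north 7 cos 239° = -3.61
Net displacement: -23.05 east, -27.07 north. Direction back to start is (23.05, 27.07): bearing = atan2(23.05, 27.07) mod 360° = 40.41° ≈ 040°.

040°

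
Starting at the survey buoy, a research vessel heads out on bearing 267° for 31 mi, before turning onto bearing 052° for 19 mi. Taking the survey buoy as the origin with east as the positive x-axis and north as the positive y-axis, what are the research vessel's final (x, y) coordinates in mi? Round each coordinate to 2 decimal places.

(-15.99, 10.08)

Leg 1 (267°, 31 mi): east 31 sin 267° = -30.96, north 31 cos 267° = -1.62
Leg 2 (052°, 19 mi): east 19 sin 52° = 14.97, north 19 cos 52° = 11.70
Summing: -15.99 mi east, 10.08 mi north → (-15.99, 10.08).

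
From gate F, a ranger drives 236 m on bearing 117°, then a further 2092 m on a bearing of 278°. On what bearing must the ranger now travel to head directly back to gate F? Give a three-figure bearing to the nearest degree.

Leg 1 (117°, 236 m): east 236 sin 117° = 210.28, north 236 cos 117° = -107.14
Leg 2 (278°, 2092 m): east 2092 sin 278° = -2071.64, north 2092 cos 278° = 291.15
Net displacement: -1861.36 east, 184.01 north. Direction back to start is (1861.36, -184.01): bearing = atan2(1861.36, -184.01) mod 360° = 95.65° ≈ 096°.

096°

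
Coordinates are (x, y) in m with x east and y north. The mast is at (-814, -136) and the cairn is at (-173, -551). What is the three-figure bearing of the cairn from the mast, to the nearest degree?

123°

Δeast = -173 − -814 = 641.00; Δnorth = -551 − -136 = -415.00.
Bearing = atan2(Δeast, Δnorth) mod 360° = 122.92° ≈ 123°.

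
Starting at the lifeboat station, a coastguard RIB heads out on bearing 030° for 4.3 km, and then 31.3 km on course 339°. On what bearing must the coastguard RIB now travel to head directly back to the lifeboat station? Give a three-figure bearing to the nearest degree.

Leg 1 (030°, 4.3 km): east 4.3 sin 30° = 2.15, north 4.3 cos 30° = 3.72
Leg 2 (339°, 31.3 km): east 31.3 sin 339° = -11.22, north 31.3 cos 339° = 29.22
Net displacement: -9.07 east, 32.94 north. Direction back to start is (9.07, -32.94): bearing = atan2(9.07, -32.94) mod 360° = 164.61° ≈ 165°.

165°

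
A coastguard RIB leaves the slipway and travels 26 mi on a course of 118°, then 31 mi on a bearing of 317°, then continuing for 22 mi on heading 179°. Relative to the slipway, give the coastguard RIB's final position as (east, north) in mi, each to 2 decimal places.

(2.20, -11.53)

Leg 1 (118°, 26 mi): east 26 sin 118° = 22.96, north 26 cos 118° = -12.21
Leg 2 (317°, 31 mi): east 31 sin 317° = -21.14, north 31 cos 317° = 22.67
Leg 3 (179°, 22 mi): east 22 sin 179° = 0.38, north 22 cos 179° = -22.00
Summing: 2.20 mi east, -11.53 mi north → (2.20, -11.53).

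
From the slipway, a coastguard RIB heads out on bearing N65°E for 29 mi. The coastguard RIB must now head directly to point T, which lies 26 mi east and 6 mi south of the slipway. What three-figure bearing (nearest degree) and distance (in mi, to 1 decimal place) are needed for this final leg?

Leg 1 (N65°E, 29 mi): east 29 sin 65° = 26.28, north 29 cos 65° = 12.26
Current position: (26.28, 12.26). Target: (26, -6). Remaining: Δeast = -0.28, Δnorth = -18.26.
Bearing = atan2(-0.28, -18.26) mod 360° = 180.89°; distance = √((-0.28)² + (-18.26)²) = 18.258 mi.

181°, 18.3 mi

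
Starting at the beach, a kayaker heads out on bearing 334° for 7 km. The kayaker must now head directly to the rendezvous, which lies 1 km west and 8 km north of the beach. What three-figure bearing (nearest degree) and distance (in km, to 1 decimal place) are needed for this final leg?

050°, 2.7 km

Leg 1 (334°, 7 km): east 7 sin 334° = -3.07, north 7 cos 334° = 6.29
Current position: (-3.07, 6.29). Target: (-1, 8). Remaining: Δeast = 2.07, Δnorth = 1.71.
Bearing = atan2(2.07, 1.71) mod 360° = 50.45°; distance = √((2.07)² + (1.71)²) = 2.683 km.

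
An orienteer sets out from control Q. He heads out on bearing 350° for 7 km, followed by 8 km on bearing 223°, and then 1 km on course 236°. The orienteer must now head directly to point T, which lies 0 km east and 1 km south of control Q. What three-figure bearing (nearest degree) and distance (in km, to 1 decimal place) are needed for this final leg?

Leg 1 (350°, 7 km): east 7 sin 350° = -1.22, north 7 cos 350° = 6.89
Leg 2 (223°, 8 km): east 8 sin 223° = -5.46, north 8 cos 223° = -5.85
Leg 3 (236°, 1 km): east 1 sin 236° = -0.83, north 1 cos 236° = -0.56
Current position: (-7.50, 0.48). Target: (0, -1). Remaining: Δeast = 7.50, Δnorth = -1.48.
Bearing = atan2(7.50, -1.48) mod 360° = 101.19°; distance = √((7.50)² + (-1.48)²) = 7.646 km.

101°, 7.6 km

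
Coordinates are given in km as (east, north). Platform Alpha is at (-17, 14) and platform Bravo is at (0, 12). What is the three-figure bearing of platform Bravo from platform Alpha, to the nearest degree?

Δeast = 0 − -17 = 17.00; Δnorth = 12 − 14 = -2.00.
Bearing = atan2(Δeast, Δnorth) mod 360° = 96.71° ≈ 097°.

097°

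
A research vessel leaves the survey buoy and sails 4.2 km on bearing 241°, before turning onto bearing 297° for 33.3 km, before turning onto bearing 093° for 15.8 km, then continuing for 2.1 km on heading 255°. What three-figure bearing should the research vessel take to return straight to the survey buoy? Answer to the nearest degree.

121°

Leg 1 (241°, 4.2 km): east 4.2 sin 241° = -3.67, north 4.2 cos 241° = -2.04
Leg 2 (297°, 33.3 km): east 33.3 sin 297° = -29.67, north 33.3 cos 297° = 15.12
Leg 3 (093°, 15.8 km): east 15.8 sin 93° = 15.78, north 15.8 cos 93° = -0.83
Leg 4 (255°, 2.1 km): east 2.1 sin 255° = -2.03, north 2.1 cos 255° = -0.54
Net displacement: -19.59 east, 11.71 north. Direction back to start is (19.59, -11.71): bearing = atan2(19.59, -11.71) mod 360° = 120.87° ≈ 121°.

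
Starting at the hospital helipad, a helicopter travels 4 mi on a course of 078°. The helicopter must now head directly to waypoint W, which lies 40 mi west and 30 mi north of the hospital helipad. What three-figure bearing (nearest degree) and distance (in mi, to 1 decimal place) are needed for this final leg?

Leg 1 (078°, 4 mi): east 4 sin 78° = 3.91, north 4 cos 78° = 0.83
Current position: (3.91, 0.83). Target: (-40, 30). Remaining: Δeast = -43.91, Δnorth = 29.17.
Bearing = atan2(-43.91, 29.17) mod 360° = 303.59°; distance = √((-43.91)² + (29.17)²) = 52.717 mi.

304°, 52.7 mi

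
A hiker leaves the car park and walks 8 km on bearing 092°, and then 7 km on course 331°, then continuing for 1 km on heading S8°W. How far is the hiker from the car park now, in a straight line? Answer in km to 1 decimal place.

6.6 km

Leg 1 (092°, 8 km): east 8 sin 92° = 8.00, north 8 cos 92° = -0.28
Leg 2 (331°, 7 km): east 7 sin 331° = -3.39, north 7 cos 331° = 6.12
Leg 3 (S8°W, 1 km): east 1 sin 188° = -0.14, north 1 cos 188° = -0.99
Net: 4.46 east, 4.85 north. Distance = √((4.46)² + (4.85)²) = 6.593 km.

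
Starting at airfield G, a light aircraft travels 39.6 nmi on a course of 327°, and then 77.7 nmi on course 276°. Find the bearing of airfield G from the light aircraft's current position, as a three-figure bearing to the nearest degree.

Leg 1 (327°, 39.6 nmi): east 39.6 sin 327° = -21.57, north 39.6 cos 327° = 33.21
Leg 2 (276°, 77.7 nmi): east 77.7 sin 276° = -77.27, north 77.7 cos 276° = 8.12
Net displacement: -98.84 east, 41.33 north. Direction back to start is (98.84, -41.33): bearing = atan2(98.84, -41.33) mod 360° = 112.69° ≈ 113°.

113°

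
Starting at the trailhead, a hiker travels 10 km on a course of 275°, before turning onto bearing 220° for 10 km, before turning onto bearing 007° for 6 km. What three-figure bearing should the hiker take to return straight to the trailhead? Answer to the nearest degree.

087°

Leg 1 (275°, 10 km): east 10 sin 275° = -9.96, north 10 cos 275° = 0.87
Leg 2 (220°, 10 km): east 10 sin 220° = -6.43, north 10 cos 220° = -7.66
Leg 3 (007°, 6 km): east 6 sin 7° = 0.73, north 6 cos 7° = 5.96
Net displacement: -15.66 east, -0.83 north. Direction back to start is (15.66, 0.83): bearing = atan2(15.66, 0.83) mod 360° = 86.95° ≈ 087°.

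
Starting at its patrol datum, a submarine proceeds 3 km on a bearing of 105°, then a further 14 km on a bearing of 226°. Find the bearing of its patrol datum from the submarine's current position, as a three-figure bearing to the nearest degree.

Leg 1 (105°, 3 km): east 3 sin 105° = 2.90, north 3 cos 105° = -0.78
Leg 2 (226°, 14 km): east 14 sin 226° = -10.07, north 14 cos 226° = -9.73
Net displacement: -7.17 east, -10.50 north. Direction back to start is (7.17, 10.50): bearing = atan2(7.17, 10.50) mod 360° = 34.33° ≈ 034°.

034°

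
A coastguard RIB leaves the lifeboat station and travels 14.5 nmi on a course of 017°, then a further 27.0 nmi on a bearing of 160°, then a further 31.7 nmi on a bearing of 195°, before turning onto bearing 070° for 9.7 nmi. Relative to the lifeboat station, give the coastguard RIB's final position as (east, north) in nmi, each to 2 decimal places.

Leg 1 (017°, 14.5 nmi): east 14.5 sin 17° = 4.24, north 14.5 cos 17° = 13.87
Leg 2 (160°, 27.0 nmi): east 27.0 sin 160° = 9.23, north 27.0 cos 160° = -25.37
Leg 3 (195°, 31.7 nmi): east 31.7 sin 195° = -8.20, north 31.7 cos 195° = -30.62
Leg 4 (070°, 9.7 nmi): east 9.7 sin 70° = 9.12, north 9.7 cos 70° = 3.32
Summing: 14.38 nmi east, -38.81 nmi north → (14.38, -38.81).

(14.38, -38.81)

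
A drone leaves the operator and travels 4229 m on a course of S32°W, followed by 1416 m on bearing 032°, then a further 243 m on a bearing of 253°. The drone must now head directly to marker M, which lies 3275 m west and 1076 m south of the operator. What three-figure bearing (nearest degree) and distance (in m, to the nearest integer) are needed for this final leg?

312°, 2077 m

Leg 1 (S32°W, 4229 m): east 4229 sin 212° = -2241.03, north 4229 cos 212° = -3586.40
Leg 2 (032°, 1416 m): east 1416 sin 32° = 750.37, north 1416 cos 32° = 1200.84
Leg 3 (253°, 243 m): east 243 sin 253° = -232.38, north 243 cos 253° = -71.05
Current position: (-1723.04, -2456.61). Target: (-3275, -1076). Remaining: Δeast = -1551.96, Δnorth = 1380.61.
Bearing = atan2(-1551.96, 1380.61) mod 360° = 311.66°; distance = √((-1551.96)² + (1380.61)²) = 2077.170 m.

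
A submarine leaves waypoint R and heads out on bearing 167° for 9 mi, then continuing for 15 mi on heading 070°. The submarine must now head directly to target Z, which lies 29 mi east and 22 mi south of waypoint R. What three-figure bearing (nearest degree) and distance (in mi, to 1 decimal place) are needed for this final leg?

Leg 1 (167°, 9 mi): east 9 sin 167° = 2.02, north 9 cos 167° = -8.77
Leg 2 (070°, 15 mi): east 15 sin 70° = 14.10, north 15 cos 70° = 5.13
Current position: (16.12, -3.64). Target: (29, -22). Remaining: Δeast = 12.88, Δnorth = -18.36.
Bearing = atan2(12.88, -18.36) mod 360° = 144.95°; distance = √((12.88)² + (-18.36)²) = 22.428 mi.

145°, 22.4 mi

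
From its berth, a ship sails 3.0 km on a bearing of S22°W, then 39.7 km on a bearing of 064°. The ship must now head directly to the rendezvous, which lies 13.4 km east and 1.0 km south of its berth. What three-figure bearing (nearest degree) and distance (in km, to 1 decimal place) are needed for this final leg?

Leg 1 (S22°W, 3.0 km): east 3.0 sin 202° = -1.12, north 3.0 cos 202° = -2.78
Leg 2 (064°, 39.7 km): east 39.7 sin 64° = 35.68, north 39.7 cos 64° = 17.40
Current position: (34.56, 14.62). Target: (13.4, -1.0). Remaining: Δeast = -21.16, Δnorth = -15.62.
Bearing = atan2(-21.16, -15.62) mod 360° = 233.56°; distance = √((-21.16)² + (-15.62)²) = 26.300 km.

234°, 26.3 km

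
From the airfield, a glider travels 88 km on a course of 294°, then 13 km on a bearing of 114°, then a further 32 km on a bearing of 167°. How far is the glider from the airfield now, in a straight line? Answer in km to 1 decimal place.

61.3 km

Leg 1 (294°, 88 km): east 88 sin 294° = -80.39, north 88 cos 294° = 35.79
Leg 2 (114°, 13 km): east 13 sin 114° = 11.88, north 13 cos 114° = -5.29
Leg 3 (167°, 32 km): east 32 sin 167° = 7.20, north 32 cos 167° = -31.18
Net: -61.32 east, -0.67 north. Distance = √((-61.32)² + (-0.67)²) = 61.321 km.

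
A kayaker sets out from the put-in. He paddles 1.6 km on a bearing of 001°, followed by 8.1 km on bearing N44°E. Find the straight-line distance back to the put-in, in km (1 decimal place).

Leg 1 (001°, 1.6 km): east 1.6 sin 1° = 0.03, north 1.6 cos 1° = 1.60
Leg 2 (N44°E, 8.1 km): east 8.1 sin 44° = 5.63, north 8.1 cos 44° = 5.83
Net: 5.65 east, 7.43 north. Distance = √((5.65)² + (7.43)²) = 9.334 km.

9.3 km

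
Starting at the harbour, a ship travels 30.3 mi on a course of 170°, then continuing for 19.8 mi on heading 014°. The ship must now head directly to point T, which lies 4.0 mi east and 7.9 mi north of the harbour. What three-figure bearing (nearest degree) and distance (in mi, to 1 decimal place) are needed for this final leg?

Leg 1 (170°, 30.3 mi): east 30.3 sin 170° = 5.26, north 30.3 cos 170° = -29.84
Leg 2 (014°, 19.8 mi): east 19.8 sin 14° = 4.79, north 19.8 cos 14° = 19.21
Current position: (10.05, -10.63). Target: (4.0, 7.9). Remaining: Δeast = -6.05, Δnorth = 18.53.
Bearing = atan2(-6.05, 18.53) mod 360° = 341.91°; distance = √((-6.05)² + (18.53)²) = 19.491 mi.

342°, 19.5 mi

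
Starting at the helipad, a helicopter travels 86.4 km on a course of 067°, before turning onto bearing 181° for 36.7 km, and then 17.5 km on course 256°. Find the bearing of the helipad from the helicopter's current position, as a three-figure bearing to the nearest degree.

277°

Leg 1 (067°, 86.4 km): east 86.4 sin 67° = 79.53, north 86.4 cos 67° = 33.76
Leg 2 (181°, 36.7 km): east 36.7 sin 181° = -0.64, north 36.7 cos 181° = -36.69
Leg 3 (256°, 17.5 km): east 17.5 sin 256° = -16.98, north 17.5 cos 256° = -4.23
Net displacement: 61.91 east, -7.17 north. Direction back to start is (-61.91, 7.17): bearing = atan2(-61.91, 7.17) mod 360° = 276.61° ≈ 277°.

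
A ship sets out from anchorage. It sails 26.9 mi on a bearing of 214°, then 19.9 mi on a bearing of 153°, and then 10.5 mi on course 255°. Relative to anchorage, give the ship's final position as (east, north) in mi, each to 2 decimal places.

Leg 1 (214°, 26.9 mi): east 26.9 sin 214° = -15.04, north 26.9 cos 214° = -22.30
Leg 2 (153°, 19.9 mi): east 19.9 sin 153° = 9.03, north 19.9 cos 153° = -17.73
Leg 3 (255°, 10.5 mi): east 10.5 sin 255° = -10.14, north 10.5 cos 255° = -2.72
Summing: -16.15 mi east, -42.75 mi north → (-16.15, -42.75).

(-16.15, -42.75)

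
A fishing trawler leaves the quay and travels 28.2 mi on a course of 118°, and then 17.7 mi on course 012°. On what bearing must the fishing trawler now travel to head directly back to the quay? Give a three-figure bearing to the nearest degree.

Leg 1 (118°, 28.2 mi): east 28.2 sin 118° = 24.90, north 28.2 cos 118° = -13.24
Leg 2 (012°, 17.7 mi): east 17.7 sin 12° = 3.68, north 17.7 cos 12° = 17.31
Net displacement: 28.58 east, 4.07 north. Direction back to start is (-28.58, -4.07): bearing = atan2(-28.58, -4.07) mod 360° = 261.89° ≈ 262°.

262°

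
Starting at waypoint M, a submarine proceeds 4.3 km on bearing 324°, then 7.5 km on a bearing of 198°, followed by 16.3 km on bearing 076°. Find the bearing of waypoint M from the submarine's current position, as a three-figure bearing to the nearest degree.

Leg 1 (324°, 4.3 km): east 4.3 sin 324° = -2.53, north 4.3 cos 324° = 3.48
Leg 2 (198°, 7.5 km): east 7.5 sin 198° = -2.32, north 7.5 cos 198° = -7.13
Leg 3 (076°, 16.3 km): east 16.3 sin 76° = 15.82, north 16.3 cos 76° = 3.94
Net displacement: 10.97 east, 0.29 north. Direction back to start is (-10.97, -0.29): bearing = atan2(-10.97, -0.29) mod 360° = 268.49° ≈ 268°.

268°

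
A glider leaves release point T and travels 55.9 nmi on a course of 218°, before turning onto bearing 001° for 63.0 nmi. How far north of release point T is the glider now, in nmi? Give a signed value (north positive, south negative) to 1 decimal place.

Leg 1 (218°, 55.9 nmi): east 55.9 sin 218° = -34.42, north 55.9 cos 218° = -44.05
Leg 2 (001°, 63.0 nmi): east 63.0 sin 1° = 1.10, north 63.0 cos 1° = 62.99
Net north component: 18.94 nmi.

18.9 nmi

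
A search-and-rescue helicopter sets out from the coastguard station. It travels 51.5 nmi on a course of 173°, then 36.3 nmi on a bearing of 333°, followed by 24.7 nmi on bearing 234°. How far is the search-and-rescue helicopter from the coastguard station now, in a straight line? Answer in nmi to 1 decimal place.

Leg 1 (173°, 51.5 nmi): east 51.5 sin 173° = 6.28, north 51.5 cos 173° = -51.12
Leg 2 (333°, 36.3 nmi): east 36.3 sin 333° = -16.48, north 36.3 cos 333° = 32.34
Leg 3 (234°, 24.7 nmi): east 24.7 sin 234° = -19.98, north 24.7 cos 234° = -14.52
Net: -30.19 east, -33.29 north. Distance = √((-30.19)² + (-33.29)²) = 44.939 nmi.

44.9 nmi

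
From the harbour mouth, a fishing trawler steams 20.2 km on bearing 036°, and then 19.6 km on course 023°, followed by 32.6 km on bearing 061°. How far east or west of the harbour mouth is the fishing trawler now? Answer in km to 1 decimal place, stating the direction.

Leg 1 (036°, 20.2 km): east 20.2 sin 36° = 11.87, north 20.2 cos 36° = 16.34
Leg 2 (023°, 19.6 km): east 19.6 sin 23° = 7.66, north 19.6 cos 23° = 18.04
Leg 3 (061°, 32.6 km): east 32.6 sin 61° = 28.51, north 32.6 cos 61° = 15.80
Net east component: 48.04 km.

48.0 km east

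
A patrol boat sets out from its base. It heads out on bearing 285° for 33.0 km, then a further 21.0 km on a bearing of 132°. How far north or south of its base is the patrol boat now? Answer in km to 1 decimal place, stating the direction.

Leg 1 (285°, 33.0 km): east 33.0 sin 285° = -31.88, north 33.0 cos 285° = 8.54
Leg 2 (132°, 21.0 km): east 21.0 sin 132° = 15.61, north 21.0 cos 132° = -14.05
Net north component: -5.51 km.

5.5 km south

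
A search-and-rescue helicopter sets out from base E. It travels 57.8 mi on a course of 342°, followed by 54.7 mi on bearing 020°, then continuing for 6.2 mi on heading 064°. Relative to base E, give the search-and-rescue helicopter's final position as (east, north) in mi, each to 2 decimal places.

Leg 1 (342°, 57.8 mi): east 57.8 sin 342° = -17.86, north 57.8 cos 342° = 54.97
Leg 2 (020°, 54.7 mi): east 54.7 sin 20° = 18.71, north 54.7 cos 20° = 51.40
Leg 3 (064°, 6.2 mi): east 6.2 sin 64° = 5.57, north 6.2 cos 64° = 2.72
Summing: 6.42 mi east, 109.09 mi north → (6.42, 109.09).

(6.42, 109.09)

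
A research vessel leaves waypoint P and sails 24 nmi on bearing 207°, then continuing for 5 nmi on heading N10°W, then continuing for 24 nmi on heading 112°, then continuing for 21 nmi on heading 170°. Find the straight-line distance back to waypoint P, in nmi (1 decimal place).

48.2 nmi

Leg 1 (207°, 24 nmi): east 24 sin 207° = -10.90, north 24 cos 207° = -21.38
Leg 2 (N10°W, 5 nmi): east 5 sin 350° = -0.87, north 5 cos 350° = 4.92
Leg 3 (112°, 24 nmi): east 24 sin 112° = 22.25, north 24 cos 112° = -8.99
Leg 4 (170°, 21 nmi): east 21 sin 170° = 3.65, north 21 cos 170° = -20.68
Net: 14.14 east, -46.13 north. Distance = √((14.14)² + (-46.13)²) = 48.249 nmi.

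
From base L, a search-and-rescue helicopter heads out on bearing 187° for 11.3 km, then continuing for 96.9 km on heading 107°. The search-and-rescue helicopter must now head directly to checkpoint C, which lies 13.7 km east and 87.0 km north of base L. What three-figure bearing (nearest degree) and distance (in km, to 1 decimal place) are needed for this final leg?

Leg 1 (187°, 11.3 km): east 11.3 sin 187° = -1.38, north 11.3 cos 187° = -11.22
Leg 2 (107°, 96.9 km): east 96.9 sin 107° = 92.67, north 96.9 cos 107° = -28.33
Current position: (91.29, -39.55). Target: (13.7, 87.0). Remaining: Δeast = -77.59, Δnorth = 126.55.
Bearing = atan2(-77.59, 126.55) mod 360° = 328.49°; distance = √((-77.59)² + (126.55)²) = 148.439 km.

328°, 148.4 km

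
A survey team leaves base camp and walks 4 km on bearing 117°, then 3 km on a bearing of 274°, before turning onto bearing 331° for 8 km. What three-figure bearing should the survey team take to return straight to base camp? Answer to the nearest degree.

148°

Leg 1 (117°, 4 km): east 4 sin 117° = 3.56, north 4 cos 117° = -1.82
Leg 2 (274°, 3 km): east 3 sin 274° = -2.99, north 3 cos 274° = 0.21
Leg 3 (331°, 8 km): east 8 sin 331° = -3.88, north 8 cos 331° = 7.00
Net displacement: -3.31 east, 5.39 north. Direction back to start is (3.31, -5.39): bearing = atan2(3.31, -5.39) mod 360° = 148.47° ≈ 148°.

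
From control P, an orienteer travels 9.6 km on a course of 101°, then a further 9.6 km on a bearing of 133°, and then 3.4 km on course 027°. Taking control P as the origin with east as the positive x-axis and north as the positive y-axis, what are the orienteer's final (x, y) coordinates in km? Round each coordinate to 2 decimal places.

(17.99, -5.35)

Leg 1 (101°, 9.6 km): east 9.6 sin 101° = 9.42, north 9.6 cos 101° = -1.83
Leg 2 (133°, 9.6 km): east 9.6 sin 133° = 7.02, north 9.6 cos 133° = -6.55
Leg 3 (027°, 3.4 km): east 3.4 sin 27° = 1.54, north 3.4 cos 27° = 3.03
Summing: 17.99 km east, -5.35 km north → (17.99, -5.35).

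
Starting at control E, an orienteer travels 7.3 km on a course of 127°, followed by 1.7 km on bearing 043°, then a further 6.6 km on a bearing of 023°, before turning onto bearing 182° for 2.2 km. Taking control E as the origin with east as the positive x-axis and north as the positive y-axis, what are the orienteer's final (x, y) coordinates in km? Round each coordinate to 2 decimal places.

Leg 1 (127°, 7.3 km): east 7.3 sin 127° = 5.83, north 7.3 cos 127° = -4.39
Leg 2 (043°, 1.7 km): east 1.7 sin 43° = 1.16, north 1.7 cos 43° = 1.24
Leg 3 (023°, 6.6 km): east 6.6 sin 23° = 2.58, north 6.6 cos 23° = 6.08
Leg 4 (182°, 2.2 km): east 2.2 sin 182° = -0.08, north 2.2 cos 182° = -2.20
Summing: 9.49 km east, 0.73 km north → (9.49, 0.73).

(9.49, 0.73)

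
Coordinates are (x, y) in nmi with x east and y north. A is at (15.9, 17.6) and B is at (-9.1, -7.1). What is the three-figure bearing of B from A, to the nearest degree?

225°

Δeast = -9.1 − 15.9 = -25.00; Δnorth = -7.1 − 17.6 = -24.70.
Bearing = atan2(Δeast, Δnorth) mod 360° = 225.35° ≈ 225°.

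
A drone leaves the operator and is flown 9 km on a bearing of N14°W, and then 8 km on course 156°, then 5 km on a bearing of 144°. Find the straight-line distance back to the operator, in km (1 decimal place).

Leg 1 (N14°W, 9 km): east 9 sin 346° = -2.18, north 9 cos 346° = 8.73
Leg 2 (156°, 8 km): east 8 sin 156° = 3.25, north 8 cos 156° = -7.31
Leg 3 (144°, 5 km): east 5 sin 144° = 2.94, north 5 cos 144° = -4.05
Net: 4.02 east, -2.62 north. Distance = √((4.02)² + (-2.62)²) = 4.795 km.

4.8 km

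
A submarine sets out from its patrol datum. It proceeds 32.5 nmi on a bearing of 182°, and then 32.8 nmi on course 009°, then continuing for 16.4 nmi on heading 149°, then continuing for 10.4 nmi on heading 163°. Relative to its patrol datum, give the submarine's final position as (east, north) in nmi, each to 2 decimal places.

Leg 1 (182°, 32.5 nmi): east 32.5 sin 182° = -1.13, north 32.5 cos 182° = -32.48
Leg 2 (009°, 32.8 nmi): east 32.8 sin 9° = 5.13, north 32.8 cos 9° = 32.40
Leg 3 (149°, 16.4 nmi): east 16.4 sin 149° = 8.45, north 16.4 cos 149° = -14.06
Leg 4 (163°, 10.4 nmi): east 10.4 sin 163° = 3.04, north 10.4 cos 163° = -9.95
Summing: 15.48 nmi east, -24.09 nmi north → (15.48, -24.09).

(15.48, -24.09)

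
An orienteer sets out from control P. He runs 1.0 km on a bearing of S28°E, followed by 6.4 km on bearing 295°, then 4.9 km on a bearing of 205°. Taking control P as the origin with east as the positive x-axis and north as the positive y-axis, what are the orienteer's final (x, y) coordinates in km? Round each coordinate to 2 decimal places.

Leg 1 (S28°E, 1.0 km): east 1.0 sin 152° = 0.47, north 1.0 cos 152° = -0.88
Leg 2 (295°, 6.4 km): east 6.4 sin 295° = -5.80, north 6.4 cos 295° = 2.70
Leg 3 (205°, 4.9 km): east 4.9 sin 205° = -2.07, north 4.9 cos 205° = -4.44
Summing: -7.40 km east, -2.62 km north → (-7.40, -2.62).

(-7.40, -2.62)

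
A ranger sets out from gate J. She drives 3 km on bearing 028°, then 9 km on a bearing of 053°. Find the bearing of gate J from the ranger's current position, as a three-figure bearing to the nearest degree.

Leg 1 (028°, 3 km): east 3 sin 28° = 1.41, north 3 cos 28° = 2.65
Leg 2 (053°, 9 km): east 9 sin 53° = 7.19, north 9 cos 53° = 5.42
Net displacement: 8.60 east, 8.07 north. Direction back to start is (-8.60, -8.07): bearing = atan2(-8.60, -8.07) mod 360° = 226.83° ≈ 227°.

227°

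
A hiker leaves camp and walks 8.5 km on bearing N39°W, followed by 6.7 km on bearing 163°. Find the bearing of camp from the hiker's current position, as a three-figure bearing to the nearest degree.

093°

Leg 1 (N39°W, 8.5 km): east 8.5 sin 321° = -5.35, north 8.5 cos 321° = 6.61
Leg 2 (163°, 6.7 km): east 6.7 sin 163° = 1.96, north 6.7 cos 163° = -6.41
Net displacement: -3.39 east, 0.20 north. Direction back to start is (3.39, -0.20): bearing = atan2(3.39, -0.20) mod 360° = 93.35° ≈ 093°.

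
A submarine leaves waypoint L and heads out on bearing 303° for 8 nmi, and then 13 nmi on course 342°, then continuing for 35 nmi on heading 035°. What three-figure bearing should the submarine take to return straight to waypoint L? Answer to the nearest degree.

192°

Leg 1 (303°, 8 nmi): east 8 sin 303° = -6.71, north 8 cos 303° = 4.36
Leg 2 (342°, 13 nmi): east 13 sin 342° = -4.02, north 13 cos 342° = 12.36
Leg 3 (035°, 35 nmi): east 35 sin 35° = 20.08, north 35 cos 35° = 28.67
Net displacement: 9.35 east, 45.39 north. Direction back to start is (-9.35, -45.39): bearing = atan2(-9.35, -45.39) mod 360° = 191.64° ≈ 192°.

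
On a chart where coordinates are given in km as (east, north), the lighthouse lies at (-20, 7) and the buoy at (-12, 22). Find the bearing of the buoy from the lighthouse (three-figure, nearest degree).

Δeast = -12 − -20 = 8.00; Δnorth = 22 − 7 = 15.00.
Bearing = atan2(Δeast, Δnorth) mod 360° = 28.07° ≈ 028°.

028°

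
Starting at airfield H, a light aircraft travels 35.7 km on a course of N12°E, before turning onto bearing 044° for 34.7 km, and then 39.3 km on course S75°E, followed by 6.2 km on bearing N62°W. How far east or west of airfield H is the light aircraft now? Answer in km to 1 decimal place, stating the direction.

64.0 km east

Leg 1 (N12°E, 35.7 km): east 35.7 sin 12° = 7.42, north 35.7 cos 12° = 34.92
Leg 2 (044°, 34.7 km): east 34.7 sin 44° = 24.10, north 34.7 cos 44° = 24.96
Leg 3 (S75°E, 39.3 km): east 39.3 sin 105° = 37.96, north 39.3 cos 105° = -10.17
Leg 4 (N62°W, 6.2 km): east 6.2 sin 298° = -5.47, north 6.2 cos 298° = 2.91
Net east component: 64.01 km.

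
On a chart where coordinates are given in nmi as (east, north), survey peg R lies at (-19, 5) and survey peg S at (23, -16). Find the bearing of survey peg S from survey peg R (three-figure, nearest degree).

117°

Δeast = 23 − -19 = 42.00; Δnorth = -16 − 5 = -21.00.
Bearing = atan2(Δeast, Δnorth) mod 360° = 116.57° ≈ 117°.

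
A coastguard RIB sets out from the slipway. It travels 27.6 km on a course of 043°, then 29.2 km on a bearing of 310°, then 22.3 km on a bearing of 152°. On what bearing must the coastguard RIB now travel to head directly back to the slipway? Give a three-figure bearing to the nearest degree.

Leg 1 (043°, 27.6 km): east 27.6 sin 43° = 18.82, north 27.6 cos 43° = 20.19
Leg 2 (310°, 29.2 km): east 29.2 sin 310° = -22.37, north 29.2 cos 310° = 18.77
Leg 3 (152°, 22.3 km): east 22.3 sin 152° = 10.47, north 22.3 cos 152° = -19.69
Net displacement: 6.92 east, 19.27 north. Direction back to start is (-6.92, -19.27): bearing = atan2(-6.92, -19.27) mod 360° = 199.77° ≈ 200°.

200°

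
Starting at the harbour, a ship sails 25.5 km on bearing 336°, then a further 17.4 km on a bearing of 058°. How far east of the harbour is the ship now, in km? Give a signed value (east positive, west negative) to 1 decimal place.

4.4 km

Leg 1 (336°, 25.5 km): east 25.5 sin 336° = -10.37, north 25.5 cos 336° = 23.30
Leg 2 (058°, 17.4 km): east 17.4 sin 58° = 14.76, north 17.4 cos 58° = 9.22
Net east component: 4.38 km.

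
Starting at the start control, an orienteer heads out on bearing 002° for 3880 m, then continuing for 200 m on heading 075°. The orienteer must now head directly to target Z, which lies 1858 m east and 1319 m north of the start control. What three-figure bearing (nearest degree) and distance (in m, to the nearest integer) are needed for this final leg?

150°, 3025 m

Leg 1 (002°, 3880 m): east 3880 sin 2° = 135.41, north 3880 cos 2° = 3877.64
Leg 2 (075°, 200 m): east 200 sin 75° = 193.19, north 200 cos 75° = 51.76
Current position: (328.60, 3929.40). Target: (1858, 1319). Remaining: Δeast = 1529.40, Δnorth = -2610.40.
Bearing = atan2(1529.40, -2610.40) mod 360° = 149.63°; distance = √((1529.40)² + (-2610.40)²) = 3025.437 m.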